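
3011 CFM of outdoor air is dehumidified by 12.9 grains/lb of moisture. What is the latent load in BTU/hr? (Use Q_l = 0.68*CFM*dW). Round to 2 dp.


Q = 0.68 * 3011 * 12.9 = 26412.49 BTU/hr

26412.49 BTU/hr


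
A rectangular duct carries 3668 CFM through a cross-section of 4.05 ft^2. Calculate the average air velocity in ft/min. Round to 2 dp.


V = 3668 / 4.05 = 905.68 ft/min

905.68 ft/min


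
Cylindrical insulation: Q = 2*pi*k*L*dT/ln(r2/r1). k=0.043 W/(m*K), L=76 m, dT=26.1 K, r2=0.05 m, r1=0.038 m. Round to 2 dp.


Q = 2*pi*0.043*76*26.1/ln(0.05/0.038) = 1952.81 W

1952.81 W


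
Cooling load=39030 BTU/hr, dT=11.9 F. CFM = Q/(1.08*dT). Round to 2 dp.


CFM = 39030 / (1.08 * 11.9) = 3036.88

3036.88 CFM


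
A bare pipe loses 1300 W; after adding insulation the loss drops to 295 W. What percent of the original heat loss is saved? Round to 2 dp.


Savings = ((1300-295)/1300)*100 = 77.31 %

77.31 %


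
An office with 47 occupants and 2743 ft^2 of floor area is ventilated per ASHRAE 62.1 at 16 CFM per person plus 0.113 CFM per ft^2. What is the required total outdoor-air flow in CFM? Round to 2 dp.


Total = 47*16 + 2743*0.113 = 1061.96 CFM

1061.96 CFM


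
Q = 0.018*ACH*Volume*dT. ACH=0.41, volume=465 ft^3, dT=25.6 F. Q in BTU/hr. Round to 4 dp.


Q = 0.018 * 0.41 * 465 * 25.6 = 87.8515 BTU/hr

87.8515 BTU/hr


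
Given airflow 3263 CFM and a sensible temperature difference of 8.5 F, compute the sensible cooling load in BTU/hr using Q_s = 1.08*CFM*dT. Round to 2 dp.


Q = 1.08 * 3263 * 8.5 = 29954.34 BTU/hr

29954.34 BTU/hr


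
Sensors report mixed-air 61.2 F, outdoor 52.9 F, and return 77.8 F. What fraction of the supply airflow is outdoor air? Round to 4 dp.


frac = (61.2 - 77.8) / (52.9 - 77.8) = 0.6667

0.6667


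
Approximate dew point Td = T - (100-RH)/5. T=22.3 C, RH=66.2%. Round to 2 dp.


Td = 22.3 - (100-66.2)/5 = 15.54 C

15.54 C


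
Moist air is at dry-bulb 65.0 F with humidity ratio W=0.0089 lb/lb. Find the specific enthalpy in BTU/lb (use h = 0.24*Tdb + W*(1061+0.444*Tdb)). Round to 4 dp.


h = 0.24*65.0 + 0.0089*(1061+0.444*65.0) = 25.2998 BTU/lb

25.2998 BTU/lb


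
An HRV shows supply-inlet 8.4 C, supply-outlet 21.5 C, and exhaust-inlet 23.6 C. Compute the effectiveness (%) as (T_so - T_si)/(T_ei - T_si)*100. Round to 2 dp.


eff = (21.5-8.4)/(23.6-8.4)*100 = 86.18 %

86.18 %


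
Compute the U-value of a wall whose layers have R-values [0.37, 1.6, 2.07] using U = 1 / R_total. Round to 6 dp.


R_total = 0.37 + 1.6 + 2.07 = 4.04
U = 1/4.04 = 0.247525

0.247525


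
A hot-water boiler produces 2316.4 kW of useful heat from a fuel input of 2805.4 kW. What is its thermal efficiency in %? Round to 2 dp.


eta = (2316.4/2805.4)*100 = 82.57 %

82.57 %


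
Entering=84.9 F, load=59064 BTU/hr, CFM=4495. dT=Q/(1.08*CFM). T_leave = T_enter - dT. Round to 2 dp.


dT = 59064/(1.08*4495) = 12.1666
T_leave = 84.9 - 12.1666 = 72.73 F

72.73 F


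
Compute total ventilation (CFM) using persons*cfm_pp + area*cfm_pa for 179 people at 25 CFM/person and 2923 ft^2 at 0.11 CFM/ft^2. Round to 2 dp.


Total = 179*25 + 2923*0.11 = 4796.53 CFM

4796.53 CFM


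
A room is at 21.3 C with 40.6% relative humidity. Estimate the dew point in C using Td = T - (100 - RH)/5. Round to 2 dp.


Td = 21.3 - (100-40.6)/5 = 9.42 C

9.42 C


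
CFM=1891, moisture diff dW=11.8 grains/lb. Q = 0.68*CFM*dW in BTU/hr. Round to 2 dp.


Q = 0.68 * 1891 * 11.8 = 15173.38 BTU/hr

15173.38 BTU/hr


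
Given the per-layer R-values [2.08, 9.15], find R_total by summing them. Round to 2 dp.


R_total = 2.08 + 9.15 = 11.23

11.23


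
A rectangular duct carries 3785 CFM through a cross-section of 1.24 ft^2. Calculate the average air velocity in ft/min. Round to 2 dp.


V = 3785 / 1.24 = 3052.42 ft/min

3052.42 ft/min


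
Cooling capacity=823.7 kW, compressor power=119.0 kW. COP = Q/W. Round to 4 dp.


COP = 823.7 / 119.0 = 6.9218

6.9218


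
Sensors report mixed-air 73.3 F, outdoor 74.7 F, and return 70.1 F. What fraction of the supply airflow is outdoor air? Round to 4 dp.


frac = (73.3 - 70.1) / (74.7 - 70.1) = 0.6957

0.6957


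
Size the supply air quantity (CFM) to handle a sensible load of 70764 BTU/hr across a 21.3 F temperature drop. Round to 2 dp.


CFM = 70764 / (1.08 * 21.3) = 3076.16

3076.16 CFM


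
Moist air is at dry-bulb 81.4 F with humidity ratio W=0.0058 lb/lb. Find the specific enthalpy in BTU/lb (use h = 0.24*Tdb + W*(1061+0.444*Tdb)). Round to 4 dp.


h = 0.24*81.4 + 0.0058*(1061+0.444*81.4) = 25.8994 BTU/lb

25.8994 BTU/lb


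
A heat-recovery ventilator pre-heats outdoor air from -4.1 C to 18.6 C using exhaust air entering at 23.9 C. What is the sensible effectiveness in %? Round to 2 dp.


eff = (18.6-(-4.1))/(23.9-(-4.1))*100 = 81.07 %

81.07 %


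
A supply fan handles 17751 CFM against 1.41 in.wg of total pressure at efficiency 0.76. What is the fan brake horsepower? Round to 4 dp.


BHP = 17751 * 1.41 / (6356 * 0.76) = 5.1814 hp

5.1814 hp


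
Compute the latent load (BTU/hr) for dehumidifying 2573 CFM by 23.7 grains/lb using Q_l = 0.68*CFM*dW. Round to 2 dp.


Q = 0.68 * 2573 * 23.7 = 41466.47 BTU/hr

41466.47 BTU/hr


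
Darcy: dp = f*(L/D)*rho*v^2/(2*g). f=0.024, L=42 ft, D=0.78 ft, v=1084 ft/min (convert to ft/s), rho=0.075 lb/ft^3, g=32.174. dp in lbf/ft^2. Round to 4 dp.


v_fps = 1084/60 = 18.0667 ft/s
dp = 0.024*(42/0.78)*0.075*18.0667^2/(2*32.174) = 0.4916 lbf/ft^2

0.4916 lbf/ft^2


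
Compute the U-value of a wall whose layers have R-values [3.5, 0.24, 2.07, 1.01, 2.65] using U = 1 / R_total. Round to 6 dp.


R_total = 3.5 + 0.24 + 2.07 + 1.01 + 2.65 = 9.47
U = 1/9.47 = 0.105597

0.105597


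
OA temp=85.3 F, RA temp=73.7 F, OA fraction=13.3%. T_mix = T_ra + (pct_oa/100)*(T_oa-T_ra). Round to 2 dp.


T_mix = 73.7 + (13.3/100)*(85.3-73.7) = 75.24 F

75.24 F


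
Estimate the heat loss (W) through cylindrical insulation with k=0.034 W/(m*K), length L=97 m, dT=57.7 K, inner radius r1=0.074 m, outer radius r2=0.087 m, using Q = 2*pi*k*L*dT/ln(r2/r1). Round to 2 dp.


Q = 2*pi*0.034*97*57.7/ln(0.087/0.074) = 7387.75 W

7387.75 W


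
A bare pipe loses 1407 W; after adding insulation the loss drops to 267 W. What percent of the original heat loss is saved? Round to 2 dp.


Savings = ((1407-267)/1407)*100 = 81.02 %

81.02 %


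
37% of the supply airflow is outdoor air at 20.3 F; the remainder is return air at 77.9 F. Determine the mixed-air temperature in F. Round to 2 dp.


T_mix = 0.37*20.3 + 0.63*77.9 = 56.59 F

56.59 F


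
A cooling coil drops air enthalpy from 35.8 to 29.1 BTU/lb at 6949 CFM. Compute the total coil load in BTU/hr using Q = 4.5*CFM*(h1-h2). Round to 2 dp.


Q = 4.5 * 6949 * (35.8 - 29.1) = 209512.35 BTU/hr

209512.35 BTU/hr


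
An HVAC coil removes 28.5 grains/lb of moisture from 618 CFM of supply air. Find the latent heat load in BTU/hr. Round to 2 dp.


Q = 0.68 * 618 * 28.5 = 11976.84 BTU/hr

11976.84 BTU/hr


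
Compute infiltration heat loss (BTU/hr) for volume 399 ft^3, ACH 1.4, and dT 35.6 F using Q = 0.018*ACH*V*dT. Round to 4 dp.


Q = 0.018 * 1.4 * 399 * 35.6 = 357.9509 BTU/hr

357.9509 BTU/hr


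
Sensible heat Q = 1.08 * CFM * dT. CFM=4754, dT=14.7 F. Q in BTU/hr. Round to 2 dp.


Q = 1.08 * 4754 * 14.7 = 75474.50 BTU/hr

75474.50 BTU/hr


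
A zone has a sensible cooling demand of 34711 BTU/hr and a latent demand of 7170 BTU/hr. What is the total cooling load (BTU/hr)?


Qt = 34711 + 7170 = 41881 BTU/hr

41881 BTU/hr


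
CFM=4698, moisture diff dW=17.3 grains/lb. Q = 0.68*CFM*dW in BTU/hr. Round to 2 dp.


Q = 0.68 * 4698 * 17.3 = 55267.27 BTU/hr

55267.27 BTU/hr


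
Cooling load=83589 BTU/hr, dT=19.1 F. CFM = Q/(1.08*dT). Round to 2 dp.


CFM = 83589 / (1.08 * 19.1) = 4052.21

4052.21 CFM


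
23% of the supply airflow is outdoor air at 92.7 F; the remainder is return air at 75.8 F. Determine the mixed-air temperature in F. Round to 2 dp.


T_mix = 0.23*92.7 + 0.77*75.8 = 79.69 F

79.69 F


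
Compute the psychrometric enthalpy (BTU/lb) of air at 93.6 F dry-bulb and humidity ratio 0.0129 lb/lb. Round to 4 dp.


h = 0.24*93.6 + 0.0129*(1061+0.444*93.6) = 36.6870 BTU/lb

36.6870 BTU/lb


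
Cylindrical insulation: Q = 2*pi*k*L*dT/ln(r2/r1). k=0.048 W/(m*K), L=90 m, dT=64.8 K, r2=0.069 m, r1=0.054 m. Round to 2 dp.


Q = 2*pi*0.048*90*64.8/ln(0.069/0.054) = 7175.56 W

7175.56 W


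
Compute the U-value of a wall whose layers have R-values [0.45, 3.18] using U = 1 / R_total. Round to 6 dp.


R_total = 0.45 + 3.18 = 3.63
U = 1/3.63 = 0.275482

0.275482


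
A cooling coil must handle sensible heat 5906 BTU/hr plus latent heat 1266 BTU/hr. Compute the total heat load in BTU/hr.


Qt = 5906 + 1266 = 7172 BTU/hr

7172 BTU/hr


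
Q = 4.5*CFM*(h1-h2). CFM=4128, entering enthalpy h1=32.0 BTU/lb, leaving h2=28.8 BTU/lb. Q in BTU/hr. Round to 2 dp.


Q = 4.5 * 4128 * (32.0 - 28.8) = 59443.20 BTU/hr

59443.20 BTU/hr


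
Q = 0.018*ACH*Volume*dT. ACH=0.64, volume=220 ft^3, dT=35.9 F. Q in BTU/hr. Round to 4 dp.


Q = 0.018 * 0.64 * 220 * 35.9 = 90.9850 BTU/hr

90.9850 BTU/hr


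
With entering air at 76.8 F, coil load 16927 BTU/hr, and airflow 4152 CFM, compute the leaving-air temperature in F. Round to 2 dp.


dT = 16927/(1.08*4152) = 3.7748
T_leave = 76.8 - 3.7748 = 73.03 F

73.03 F


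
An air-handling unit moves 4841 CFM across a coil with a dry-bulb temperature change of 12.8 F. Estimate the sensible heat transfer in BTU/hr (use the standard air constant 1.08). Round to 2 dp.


Q = 1.08 * 4841 * 12.8 = 66921.98 BTU/hr

66921.98 BTU/hr


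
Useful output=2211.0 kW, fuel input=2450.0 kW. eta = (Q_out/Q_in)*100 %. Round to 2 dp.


eta = (2211.0/2450.0)*100 = 90.24 %

90.24 %


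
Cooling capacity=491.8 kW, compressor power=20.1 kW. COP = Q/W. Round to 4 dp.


COP = 491.8 / 20.1 = 24.4677

24.4677


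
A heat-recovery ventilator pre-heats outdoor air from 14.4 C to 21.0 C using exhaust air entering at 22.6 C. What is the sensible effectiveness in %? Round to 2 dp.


eff = (21.0-14.4)/(22.6-14.4)*100 = 80.49 %

80.49 %


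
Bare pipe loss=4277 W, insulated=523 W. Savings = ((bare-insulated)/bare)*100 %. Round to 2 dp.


Savings = ((4277-523)/4277)*100 = 87.77 %

87.77 %


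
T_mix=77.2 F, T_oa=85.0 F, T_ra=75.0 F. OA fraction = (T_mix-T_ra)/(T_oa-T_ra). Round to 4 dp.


frac = (77.2 - 75.0) / (85.0 - 75.0) = 0.2200

0.2200


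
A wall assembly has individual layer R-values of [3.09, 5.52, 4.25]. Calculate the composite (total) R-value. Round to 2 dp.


R_total = 3.09 + 5.52 + 4.25 = 12.86

12.86


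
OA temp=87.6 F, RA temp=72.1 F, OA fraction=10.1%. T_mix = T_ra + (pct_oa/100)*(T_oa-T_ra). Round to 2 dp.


T_mix = 72.1 + (10.1/100)*(87.6-72.1) = 73.67 F

73.67 F


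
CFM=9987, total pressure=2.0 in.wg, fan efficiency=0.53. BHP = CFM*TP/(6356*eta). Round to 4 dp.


BHP = 9987 * 2.0 / (6356 * 0.53) = 5.9293 hp

5.9293 hp


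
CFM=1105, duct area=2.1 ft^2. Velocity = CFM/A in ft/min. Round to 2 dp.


V = 1105 / 2.1 = 526.19 ft/min

526.19 ft/min


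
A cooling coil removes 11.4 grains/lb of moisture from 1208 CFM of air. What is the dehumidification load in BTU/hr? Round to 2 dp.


Q = 0.68 * 1208 * 11.4 = 9364.42 BTU/hr

9364.42 BTU/hr


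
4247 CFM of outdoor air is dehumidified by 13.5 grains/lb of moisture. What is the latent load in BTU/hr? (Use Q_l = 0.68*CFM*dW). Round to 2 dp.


Q = 0.68 * 4247 * 13.5 = 38987.46 BTU/hr

38987.46 BTU/hr


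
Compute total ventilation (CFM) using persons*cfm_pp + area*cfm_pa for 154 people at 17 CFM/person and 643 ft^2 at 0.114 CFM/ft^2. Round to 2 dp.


Total = 154*17 + 643*0.114 = 2691.30 CFM

2691.30 CFM


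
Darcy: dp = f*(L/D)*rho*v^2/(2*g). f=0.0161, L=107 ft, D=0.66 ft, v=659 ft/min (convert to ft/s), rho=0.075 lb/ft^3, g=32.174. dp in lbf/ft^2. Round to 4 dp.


v_fps = 659/60 = 10.9833 ft/s
dp = 0.0161*(107/0.66)*0.075*10.9833^2/(2*32.174) = 0.3670 lbf/ft^2

0.3670 lbf/ft^2


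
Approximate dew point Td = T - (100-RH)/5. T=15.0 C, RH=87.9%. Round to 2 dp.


Td = 15.0 - (100-87.9)/5 = 12.58 C

12.58 C


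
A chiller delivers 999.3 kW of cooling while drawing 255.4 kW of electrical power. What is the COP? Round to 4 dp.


COP = 999.3 / 255.4 = 3.9127

3.9127


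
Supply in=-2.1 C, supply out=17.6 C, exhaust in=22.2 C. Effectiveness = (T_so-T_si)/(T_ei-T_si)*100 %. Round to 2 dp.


eff = (17.6-(-2.1))/(22.2-(-2.1))*100 = 81.07 %

81.07 %


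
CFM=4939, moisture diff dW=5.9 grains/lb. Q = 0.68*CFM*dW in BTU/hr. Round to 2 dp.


Q = 0.68 * 4939 * 5.9 = 19815.27 BTU/hr

19815.27 BTU/hr


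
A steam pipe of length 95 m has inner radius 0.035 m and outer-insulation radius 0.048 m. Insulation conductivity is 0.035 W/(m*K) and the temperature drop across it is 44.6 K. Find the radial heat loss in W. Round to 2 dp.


Q = 2*pi*0.035*95*44.6/ln(0.048/0.035) = 2950.00 W

2950.00 W


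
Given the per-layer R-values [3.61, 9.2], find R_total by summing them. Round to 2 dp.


R_total = 3.61 + 9.2 = 12.81

12.81


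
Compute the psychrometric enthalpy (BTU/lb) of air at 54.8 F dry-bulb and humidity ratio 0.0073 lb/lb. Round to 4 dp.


h = 0.24*54.8 + 0.0073*(1061+0.444*54.8) = 21.0749 BTU/lb

21.0749 BTU/lb


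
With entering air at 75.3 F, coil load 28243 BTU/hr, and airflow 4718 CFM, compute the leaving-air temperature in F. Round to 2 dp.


dT = 28243/(1.08*4718) = 5.5428
T_leave = 75.3 - 5.5428 = 69.76 F

69.76 F


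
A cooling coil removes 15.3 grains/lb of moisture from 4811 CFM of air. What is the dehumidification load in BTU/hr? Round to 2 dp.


Q = 0.68 * 4811 * 15.3 = 50053.64 BTU/hr

50053.64 BTU/hr


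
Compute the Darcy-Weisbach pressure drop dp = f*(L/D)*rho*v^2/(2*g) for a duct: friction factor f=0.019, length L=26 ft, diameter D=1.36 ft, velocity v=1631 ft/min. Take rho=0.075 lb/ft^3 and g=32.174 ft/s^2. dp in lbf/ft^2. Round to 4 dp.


v_fps = 1631/60 = 27.1833 ft/s
dp = 0.019*(26/1.36)*0.075*27.1833^2/(2*32.174) = 0.3128 lbf/ft^2

0.3128 lbf/ft^2


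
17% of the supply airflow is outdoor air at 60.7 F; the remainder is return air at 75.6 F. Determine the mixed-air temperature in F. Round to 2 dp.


T_mix = 0.17*60.7 + 0.83*75.6 = 73.07 F

73.07 F


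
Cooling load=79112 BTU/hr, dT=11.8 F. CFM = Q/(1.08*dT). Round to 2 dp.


CFM = 79112 / (1.08 * 11.8) = 6207.78

6207.78 CFM


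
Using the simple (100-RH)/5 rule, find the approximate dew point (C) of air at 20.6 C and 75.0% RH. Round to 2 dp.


Td = 20.6 - (100-75.0)/5 = 15.60 C

15.60 C


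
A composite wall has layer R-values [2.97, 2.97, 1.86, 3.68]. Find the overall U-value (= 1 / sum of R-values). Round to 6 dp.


R_total = 2.97 + 2.97 + 1.86 + 3.68 = 11.48
U = 1/11.48 = 0.087108

0.087108


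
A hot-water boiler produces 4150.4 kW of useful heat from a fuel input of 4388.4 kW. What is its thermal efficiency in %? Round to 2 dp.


eta = (4150.4/4388.4)*100 = 94.58 %

94.58 %


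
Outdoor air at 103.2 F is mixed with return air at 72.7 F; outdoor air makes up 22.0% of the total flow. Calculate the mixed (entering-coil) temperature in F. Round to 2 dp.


T_mix = 72.7 + (22.0/100)*(103.2-72.7) = 79.41 F

79.41 F


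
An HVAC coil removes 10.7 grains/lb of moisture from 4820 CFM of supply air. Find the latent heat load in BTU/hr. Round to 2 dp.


Q = 0.68 * 4820 * 10.7 = 35070.32 BTU/hr

35070.32 BTU/hr


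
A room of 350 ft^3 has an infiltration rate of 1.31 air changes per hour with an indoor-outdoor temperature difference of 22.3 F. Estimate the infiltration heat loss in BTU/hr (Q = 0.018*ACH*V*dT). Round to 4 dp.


Q = 0.018 * 1.31 * 350 * 22.3 = 184.0419 BTU/hr

184.0419 BTU/hr


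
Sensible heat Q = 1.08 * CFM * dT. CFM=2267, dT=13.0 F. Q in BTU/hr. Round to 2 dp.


Q = 1.08 * 2267 * 13.0 = 31828.68 BTU/hr

31828.68 BTU/hr


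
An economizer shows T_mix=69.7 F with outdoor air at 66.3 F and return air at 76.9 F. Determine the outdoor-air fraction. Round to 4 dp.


frac = (69.7 - 76.9) / (66.3 - 76.9) = 0.6792

0.6792


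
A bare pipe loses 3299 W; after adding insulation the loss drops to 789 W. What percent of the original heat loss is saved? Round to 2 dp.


Savings = ((3299-789)/3299)*100 = 76.08 %

76.08 %


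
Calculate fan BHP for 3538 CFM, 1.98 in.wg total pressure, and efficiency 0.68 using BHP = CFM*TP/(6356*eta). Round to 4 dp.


BHP = 3538 * 1.98 / (6356 * 0.68) = 1.6208 hp

1.6208 hp


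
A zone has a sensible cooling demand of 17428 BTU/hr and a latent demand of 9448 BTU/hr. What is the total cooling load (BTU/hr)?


Qt = 17428 + 9448 = 26876 BTU/hr

26876 BTU/hr


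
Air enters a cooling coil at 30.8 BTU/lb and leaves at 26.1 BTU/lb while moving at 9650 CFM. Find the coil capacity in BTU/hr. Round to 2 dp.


Q = 4.5 * 9650 * (30.8 - 26.1) = 204097.50 BTU/hr

204097.50 BTU/hr


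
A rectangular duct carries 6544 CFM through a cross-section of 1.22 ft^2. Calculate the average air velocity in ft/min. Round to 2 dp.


V = 6544 / 1.22 = 5363.93 ft/min

5363.93 ft/min


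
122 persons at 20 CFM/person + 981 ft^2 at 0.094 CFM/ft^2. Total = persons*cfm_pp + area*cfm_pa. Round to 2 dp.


Total = 122*20 + 981*0.094 = 2532.21 CFM

2532.21 CFM


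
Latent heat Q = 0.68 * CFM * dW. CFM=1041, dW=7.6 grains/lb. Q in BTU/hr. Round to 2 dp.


Q = 0.68 * 1041 * 7.6 = 5379.89 BTU/hr

5379.89 BTU/hr


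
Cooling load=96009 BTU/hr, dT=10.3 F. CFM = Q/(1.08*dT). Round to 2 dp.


CFM = 96009 / (1.08 * 10.3) = 8630.80

8630.80 CFM


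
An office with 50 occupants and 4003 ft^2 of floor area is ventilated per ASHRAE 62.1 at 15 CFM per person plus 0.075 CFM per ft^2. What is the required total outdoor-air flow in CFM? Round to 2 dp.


Total = 50*15 + 4003*0.075 = 1050.23 CFM

1050.23 CFM


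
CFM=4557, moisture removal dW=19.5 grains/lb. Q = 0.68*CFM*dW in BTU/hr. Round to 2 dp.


Q = 0.68 * 4557 * 19.5 = 60425.82 BTU/hr

60425.82 BTU/hr


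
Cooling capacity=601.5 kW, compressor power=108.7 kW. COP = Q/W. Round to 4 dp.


COP = 601.5 / 108.7 = 5.5336

5.5336


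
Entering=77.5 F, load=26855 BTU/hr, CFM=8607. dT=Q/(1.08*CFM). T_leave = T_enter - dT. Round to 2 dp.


dT = 26855/(1.08*8607) = 2.8890
T_leave = 77.5 - 2.8890 = 74.61 F

74.61 F


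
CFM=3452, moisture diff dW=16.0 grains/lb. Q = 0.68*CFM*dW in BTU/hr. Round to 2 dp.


Q = 0.68 * 3452 * 16.0 = 37557.76 BTU/hr

37557.76 BTU/hr


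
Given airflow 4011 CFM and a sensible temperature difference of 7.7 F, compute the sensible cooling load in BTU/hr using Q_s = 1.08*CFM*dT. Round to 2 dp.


Q = 1.08 * 4011 * 7.7 = 33355.48 BTU/hr

33355.48 BTU/hr


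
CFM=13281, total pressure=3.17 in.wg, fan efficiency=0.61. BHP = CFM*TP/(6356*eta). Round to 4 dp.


BHP = 13281 * 3.17 / (6356 * 0.61) = 10.8587 hp

10.8587 hp


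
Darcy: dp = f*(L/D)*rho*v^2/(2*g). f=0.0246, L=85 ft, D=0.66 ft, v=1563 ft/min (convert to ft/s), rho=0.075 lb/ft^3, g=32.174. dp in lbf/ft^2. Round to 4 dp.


v_fps = 1563/60 = 26.05 ft/s
dp = 0.0246*(85/0.66)*0.075*26.05^2/(2*32.174) = 2.5058 lbf/ft^2

2.5058 lbf/ft^2


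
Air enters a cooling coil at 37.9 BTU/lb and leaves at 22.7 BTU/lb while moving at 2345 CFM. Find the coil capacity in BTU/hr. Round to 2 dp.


Q = 4.5 * 2345 * (37.9 - 22.7) = 160398.00 BTU/hr

160398.00 BTU/hr


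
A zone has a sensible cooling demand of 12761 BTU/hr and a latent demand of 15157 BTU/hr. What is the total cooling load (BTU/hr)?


Qt = 12761 + 15157 = 27918 BTU/hr

27918 BTU/hr


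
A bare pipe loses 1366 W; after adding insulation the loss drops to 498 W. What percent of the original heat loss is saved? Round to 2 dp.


Savings = ((1366-498)/1366)*100 = 63.54 %

63.54 %


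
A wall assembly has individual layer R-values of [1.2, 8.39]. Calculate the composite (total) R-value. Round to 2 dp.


R_total = 1.2 + 8.39 = 9.59

9.59


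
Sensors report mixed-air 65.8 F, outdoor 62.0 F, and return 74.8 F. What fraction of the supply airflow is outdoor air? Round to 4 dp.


frac = (65.8 - 74.8) / (62.0 - 74.8) = 0.7031

0.7031


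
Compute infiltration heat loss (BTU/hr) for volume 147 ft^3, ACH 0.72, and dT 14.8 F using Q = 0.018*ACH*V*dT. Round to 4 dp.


Q = 0.018 * 0.72 * 147 * 14.8 = 28.1958 BTU/hr

28.1958 BTU/hr


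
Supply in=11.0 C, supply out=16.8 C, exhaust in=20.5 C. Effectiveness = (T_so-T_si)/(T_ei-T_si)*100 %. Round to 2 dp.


eff = (16.8-11.0)/(20.5-11.0)*100 = 61.05 %

61.05 %


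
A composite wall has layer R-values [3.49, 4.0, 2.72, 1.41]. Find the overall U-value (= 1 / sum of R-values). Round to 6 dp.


R_total = 3.49 + 4.0 + 2.72 + 1.41 = 11.62
U = 1/11.62 = 0.086059

0.086059


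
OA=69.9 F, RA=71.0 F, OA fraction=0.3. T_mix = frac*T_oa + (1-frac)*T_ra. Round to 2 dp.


T_mix = 0.3*69.9 + 0.7*71.0 = 70.67 F

70.67 F


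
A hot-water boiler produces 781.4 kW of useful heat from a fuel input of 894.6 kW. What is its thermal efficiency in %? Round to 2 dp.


eta = (781.4/894.6)*100 = 87.35 %

87.35 %


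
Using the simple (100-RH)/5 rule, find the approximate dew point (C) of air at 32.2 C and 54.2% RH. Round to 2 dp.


Td = 32.2 - (100-54.2)/5 = 23.04 C

23.04 C


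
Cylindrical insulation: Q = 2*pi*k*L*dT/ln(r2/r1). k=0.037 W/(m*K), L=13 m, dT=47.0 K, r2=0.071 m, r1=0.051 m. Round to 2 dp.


Q = 2*pi*0.037*13*47.0/ln(0.071/0.051) = 429.32 W

429.32 W


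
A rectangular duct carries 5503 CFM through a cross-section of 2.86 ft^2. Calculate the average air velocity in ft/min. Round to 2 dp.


V = 5503 / 2.86 = 1924.13 ft/min

1924.13 ft/min


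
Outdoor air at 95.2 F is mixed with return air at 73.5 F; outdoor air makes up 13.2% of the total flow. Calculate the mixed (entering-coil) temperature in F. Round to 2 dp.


T_mix = 73.5 + (13.2/100)*(95.2-73.5) = 76.36 F

76.36 F


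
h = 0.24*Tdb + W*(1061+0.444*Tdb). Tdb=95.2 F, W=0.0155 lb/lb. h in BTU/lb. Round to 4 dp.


h = 0.24*95.2 + 0.0155*(1061+0.444*95.2) = 39.9487 BTU/lb

39.9487 BTU/lb


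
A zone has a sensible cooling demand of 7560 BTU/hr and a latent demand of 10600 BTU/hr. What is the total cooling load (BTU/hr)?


Qt = 7560 + 10600 = 18160 BTU/hr

18160 BTU/hr


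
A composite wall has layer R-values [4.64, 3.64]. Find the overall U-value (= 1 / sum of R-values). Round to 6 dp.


R_total = 4.64 + 3.64 = 8.28
U = 1/8.28 = 0.120773

0.120773


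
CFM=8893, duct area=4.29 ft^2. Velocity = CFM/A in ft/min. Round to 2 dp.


V = 8893 / 4.29 = 2072.96 ft/min

2072.96 ft/min


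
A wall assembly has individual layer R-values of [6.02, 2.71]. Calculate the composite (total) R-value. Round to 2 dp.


R_total = 6.02 + 2.71 = 8.73

8.73


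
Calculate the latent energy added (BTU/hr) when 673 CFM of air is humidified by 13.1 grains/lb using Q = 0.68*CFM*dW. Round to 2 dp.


Q = 0.68 * 673 * 13.1 = 5995.08 BTU/hr

5995.08 BTU/hr


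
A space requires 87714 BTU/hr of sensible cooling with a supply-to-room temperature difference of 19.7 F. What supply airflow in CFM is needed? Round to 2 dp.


CFM = 87714 / (1.08 * 19.7) = 4122.67

4122.67 CFM


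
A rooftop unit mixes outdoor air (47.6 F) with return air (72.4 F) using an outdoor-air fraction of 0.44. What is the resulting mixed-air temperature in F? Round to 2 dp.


T_mix = 0.44*47.6 + 0.56*72.4 = 61.49 F

61.49 F


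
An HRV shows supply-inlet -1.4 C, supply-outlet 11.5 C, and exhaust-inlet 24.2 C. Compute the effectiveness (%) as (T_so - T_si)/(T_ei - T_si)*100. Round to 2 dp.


eff = (11.5-(-1.4))/(24.2-(-1.4))*100 = 50.39 %

50.39 %


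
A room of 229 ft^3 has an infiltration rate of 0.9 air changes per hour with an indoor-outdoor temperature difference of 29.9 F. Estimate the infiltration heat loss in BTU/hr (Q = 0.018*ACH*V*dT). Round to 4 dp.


Q = 0.018 * 0.9 * 229 * 29.9 = 110.9230 BTU/hr

110.9230 BTU/hr


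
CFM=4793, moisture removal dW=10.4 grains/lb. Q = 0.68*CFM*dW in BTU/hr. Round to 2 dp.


Q = 0.68 * 4793 * 10.4 = 33896.10 BTU/hr

33896.10 BTU/hr


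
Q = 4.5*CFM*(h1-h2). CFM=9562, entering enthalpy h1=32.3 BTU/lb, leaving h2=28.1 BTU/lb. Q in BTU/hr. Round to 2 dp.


Q = 4.5 * 9562 * (32.3 - 28.1) = 180721.80 BTU/hr

180721.80 BTU/hr


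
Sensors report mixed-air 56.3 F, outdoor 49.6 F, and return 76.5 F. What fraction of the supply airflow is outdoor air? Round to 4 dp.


frac = (56.3 - 76.5) / (49.6 - 76.5) = 0.7509

0.7509


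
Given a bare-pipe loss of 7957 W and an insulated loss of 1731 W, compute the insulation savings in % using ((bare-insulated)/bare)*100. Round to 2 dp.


Savings = ((7957-1731)/7957)*100 = 78.25 %

78.25 %


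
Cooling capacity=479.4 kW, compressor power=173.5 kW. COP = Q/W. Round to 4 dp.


COP = 479.4 / 173.5 = 2.7631

2.7631


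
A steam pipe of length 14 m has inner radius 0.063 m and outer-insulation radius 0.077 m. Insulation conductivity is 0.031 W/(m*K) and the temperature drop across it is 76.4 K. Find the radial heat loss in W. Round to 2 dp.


Q = 2*pi*0.031*14*76.4/ln(0.077/0.063) = 1038.20 W

1038.20 W


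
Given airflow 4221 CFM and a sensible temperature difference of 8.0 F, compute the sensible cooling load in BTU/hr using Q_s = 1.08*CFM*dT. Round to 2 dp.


Q = 1.08 * 4221 * 8.0 = 36469.44 BTU/hr

36469.44 BTU/hr


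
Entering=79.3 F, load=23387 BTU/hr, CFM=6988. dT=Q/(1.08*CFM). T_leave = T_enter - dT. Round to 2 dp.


dT = 23387/(1.08*6988) = 3.0988
T_leave = 79.3 - 3.0988 = 76.20 F

76.20 F


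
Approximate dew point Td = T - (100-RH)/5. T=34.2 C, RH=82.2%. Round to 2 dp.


Td = 34.2 - (100-82.2)/5 = 30.64 C

30.64 C


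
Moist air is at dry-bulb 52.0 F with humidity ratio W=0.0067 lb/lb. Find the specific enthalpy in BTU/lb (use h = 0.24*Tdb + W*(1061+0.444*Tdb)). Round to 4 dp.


h = 0.24*52.0 + 0.0067*(1061+0.444*52.0) = 19.7434 BTU/lb

19.7434 BTU/lb


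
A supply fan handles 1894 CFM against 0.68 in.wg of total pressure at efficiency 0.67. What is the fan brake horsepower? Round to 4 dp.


BHP = 1894 * 0.68 / (6356 * 0.67) = 0.3024 hp

0.3024 hp


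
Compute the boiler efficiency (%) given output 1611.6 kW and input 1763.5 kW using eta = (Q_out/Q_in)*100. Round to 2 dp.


eta = (1611.6/1763.5)*100 = 91.39 %

91.39 %


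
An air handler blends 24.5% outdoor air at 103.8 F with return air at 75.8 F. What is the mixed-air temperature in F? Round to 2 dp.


T_mix = 75.8 + (24.5/100)*(103.8-75.8) = 82.66 F

82.66 F


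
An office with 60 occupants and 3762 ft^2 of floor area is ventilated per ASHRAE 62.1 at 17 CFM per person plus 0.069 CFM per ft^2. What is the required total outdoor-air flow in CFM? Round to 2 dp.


Total = 60*17 + 3762*0.069 = 1279.58 CFM

1279.58 CFM


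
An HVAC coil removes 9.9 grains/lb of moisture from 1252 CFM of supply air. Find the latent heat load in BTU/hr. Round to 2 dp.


Q = 0.68 * 1252 * 9.9 = 8428.46 BTU/hr

8428.46 BTU/hr


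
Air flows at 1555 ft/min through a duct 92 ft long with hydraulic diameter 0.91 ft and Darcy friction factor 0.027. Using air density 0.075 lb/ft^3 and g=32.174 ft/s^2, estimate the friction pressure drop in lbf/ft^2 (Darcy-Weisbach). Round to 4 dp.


v_fps = 1555/60 = 25.9167 ft/s
dp = 0.027*(92/0.91)*0.075*25.9167^2/(2*32.174) = 2.1370 lbf/ft^2

2.1370 lbf/ft^2


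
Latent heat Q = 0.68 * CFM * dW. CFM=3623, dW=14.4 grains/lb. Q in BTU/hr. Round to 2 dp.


Q = 0.68 * 3623 * 14.4 = 35476.42 BTU/hr

35476.42 BTU/hr


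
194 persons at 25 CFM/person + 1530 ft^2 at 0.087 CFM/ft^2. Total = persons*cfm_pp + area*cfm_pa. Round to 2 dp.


Total = 194*25 + 1530*0.087 = 4983.11 CFM

4983.11 CFM


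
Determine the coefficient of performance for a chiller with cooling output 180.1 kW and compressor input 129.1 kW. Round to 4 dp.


COP = 180.1 / 129.1 = 1.3950

1.3950


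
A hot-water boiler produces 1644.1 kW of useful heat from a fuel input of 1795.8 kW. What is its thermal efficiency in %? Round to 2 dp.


eta = (1644.1/1795.8)*100 = 91.55 %

91.55 %


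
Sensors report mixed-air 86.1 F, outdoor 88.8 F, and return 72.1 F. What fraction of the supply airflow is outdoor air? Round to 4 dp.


frac = (86.1 - 72.1) / (88.8 - 72.1) = 0.8383

0.8383


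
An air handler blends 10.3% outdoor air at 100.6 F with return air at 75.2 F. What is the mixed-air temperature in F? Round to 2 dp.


T_mix = 75.2 + (10.3/100)*(100.6-75.2) = 77.82 F

77.82 F


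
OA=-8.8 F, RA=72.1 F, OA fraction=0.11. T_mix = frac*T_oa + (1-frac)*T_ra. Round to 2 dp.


T_mix = 0.11*(-8.8) + 0.89*72.1 = 63.20 F

63.20 F


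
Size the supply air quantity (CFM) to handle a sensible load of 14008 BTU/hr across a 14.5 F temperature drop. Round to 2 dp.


CFM = 14008 / (1.08 * 14.5) = 894.51

894.51 CFM


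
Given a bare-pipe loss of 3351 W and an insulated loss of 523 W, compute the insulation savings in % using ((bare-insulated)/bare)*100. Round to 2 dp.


Savings = ((3351-523)/3351)*100 = 84.39 %

84.39 %


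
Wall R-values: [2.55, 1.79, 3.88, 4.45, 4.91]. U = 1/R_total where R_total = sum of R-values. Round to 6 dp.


R_total = 2.55 + 1.79 + 3.88 + 4.45 + 4.91 = 17.58
U = 1/17.58 = 0.056883

0.056883


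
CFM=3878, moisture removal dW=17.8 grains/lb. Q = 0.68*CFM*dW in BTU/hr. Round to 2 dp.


Q = 0.68 * 3878 * 17.8 = 46939.31 BTU/hr

46939.31 BTU/hr


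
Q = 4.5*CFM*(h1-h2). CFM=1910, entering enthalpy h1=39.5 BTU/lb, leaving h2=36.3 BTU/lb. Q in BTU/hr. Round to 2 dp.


Q = 4.5 * 1910 * (39.5 - 36.3) = 27504.00 BTU/hr

27504.00 BTU/hr


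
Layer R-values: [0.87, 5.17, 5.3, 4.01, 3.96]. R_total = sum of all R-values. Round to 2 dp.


R_total = 0.87 + 5.17 + 5.3 + 4.01 + 3.96 = 19.31

19.31


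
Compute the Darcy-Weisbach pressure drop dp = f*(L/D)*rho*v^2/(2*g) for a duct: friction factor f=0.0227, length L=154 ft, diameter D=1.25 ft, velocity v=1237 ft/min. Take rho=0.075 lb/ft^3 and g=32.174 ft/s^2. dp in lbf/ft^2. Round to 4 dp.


v_fps = 1237/60 = 20.6167 ft/s
dp = 0.0227*(154/1.25)*0.075*20.6167^2/(2*32.174) = 1.3855 lbf/ft^2

1.3855 lbf/ft^2


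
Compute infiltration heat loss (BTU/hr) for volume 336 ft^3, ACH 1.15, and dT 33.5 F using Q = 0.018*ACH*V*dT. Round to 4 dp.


Q = 0.018 * 1.15 * 336 * 33.5 = 232.9992 BTU/hr

232.9992 BTU/hr


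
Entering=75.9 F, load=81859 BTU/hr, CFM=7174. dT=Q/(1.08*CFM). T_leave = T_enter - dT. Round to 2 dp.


dT = 81859/(1.08*7174) = 10.5653
T_leave = 75.9 - 10.5653 = 65.33 F

65.33 F


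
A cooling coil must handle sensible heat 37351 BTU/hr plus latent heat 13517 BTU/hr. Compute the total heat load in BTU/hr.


Qt = 37351 + 13517 = 50868 BTU/hr

50868 BTU/hr


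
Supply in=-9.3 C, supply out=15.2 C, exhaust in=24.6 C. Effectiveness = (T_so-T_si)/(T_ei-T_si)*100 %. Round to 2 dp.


eff = (15.2-(-9.3))/(24.6-(-9.3))*100 = 72.27 %

72.27 %


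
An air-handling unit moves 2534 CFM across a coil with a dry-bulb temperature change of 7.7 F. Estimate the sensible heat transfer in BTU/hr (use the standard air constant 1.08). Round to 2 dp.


Q = 1.08 * 2534 * 7.7 = 21072.74 BTU/hr

21072.74 BTU/hr


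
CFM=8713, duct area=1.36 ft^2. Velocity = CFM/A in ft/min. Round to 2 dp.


V = 8713 / 1.36 = 6406.62 ft/min

6406.62 ft/min


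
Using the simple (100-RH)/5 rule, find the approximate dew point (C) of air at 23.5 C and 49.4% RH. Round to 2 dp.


Td = 23.5 - (100-49.4)/5 = 13.38 C

13.38 C


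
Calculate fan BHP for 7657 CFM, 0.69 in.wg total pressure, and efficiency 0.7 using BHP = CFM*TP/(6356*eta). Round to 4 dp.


BHP = 7657 * 0.69 / (6356 * 0.7) = 1.1875 hp

1.1875 hp


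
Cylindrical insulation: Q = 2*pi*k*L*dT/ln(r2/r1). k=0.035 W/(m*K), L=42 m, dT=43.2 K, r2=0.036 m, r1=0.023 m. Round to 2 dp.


Q = 2*pi*0.035*42*43.2/ln(0.036/0.023) = 890.59 W

890.59 W


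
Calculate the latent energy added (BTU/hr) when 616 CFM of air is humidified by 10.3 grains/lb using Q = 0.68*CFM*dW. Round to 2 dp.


Q = 0.68 * 616 * 10.3 = 4314.46 BTU/hr

4314.46 BTU/hr


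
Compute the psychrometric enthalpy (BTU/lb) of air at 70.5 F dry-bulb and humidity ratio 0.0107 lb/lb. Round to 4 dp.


h = 0.24*70.5 + 0.0107*(1061+0.444*70.5) = 28.6076 BTU/lb

28.6076 BTU/lb


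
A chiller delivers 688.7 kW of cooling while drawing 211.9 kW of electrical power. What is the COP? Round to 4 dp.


COP = 688.7 / 211.9 = 3.2501

3.2501


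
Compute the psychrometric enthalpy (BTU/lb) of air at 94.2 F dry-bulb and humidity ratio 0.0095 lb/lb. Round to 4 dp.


h = 0.24*94.2 + 0.0095*(1061+0.444*94.2) = 33.0848 BTU/lb

33.0848 BTU/lb


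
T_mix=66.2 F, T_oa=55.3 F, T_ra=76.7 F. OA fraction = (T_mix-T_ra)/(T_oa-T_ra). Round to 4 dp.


frac = (66.2 - 76.7) / (55.3 - 76.7) = 0.4907

0.4907


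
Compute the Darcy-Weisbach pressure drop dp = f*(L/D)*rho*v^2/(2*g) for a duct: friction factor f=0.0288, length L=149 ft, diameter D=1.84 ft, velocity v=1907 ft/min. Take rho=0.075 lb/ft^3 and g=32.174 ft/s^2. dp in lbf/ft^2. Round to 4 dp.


v_fps = 1907/60 = 31.7833 ft/s
dp = 0.0288*(149/1.84)*0.075*31.7833^2/(2*32.174) = 2.7459 lbf/ft^2

2.7459 lbf/ft^2


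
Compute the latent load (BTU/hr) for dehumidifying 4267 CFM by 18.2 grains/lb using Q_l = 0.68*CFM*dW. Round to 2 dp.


Q = 0.68 * 4267 * 18.2 = 52808.39 BTU/hr

52808.39 BTU/hr


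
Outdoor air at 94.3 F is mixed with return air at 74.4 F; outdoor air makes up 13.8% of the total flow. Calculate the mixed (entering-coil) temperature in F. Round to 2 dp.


T_mix = 74.4 + (13.8/100)*(94.3-74.4) = 77.15 F

77.15 F


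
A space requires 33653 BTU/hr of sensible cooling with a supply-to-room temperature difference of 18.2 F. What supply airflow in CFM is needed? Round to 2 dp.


CFM = 33653 / (1.08 * 18.2) = 1712.10

1712.10 CFM


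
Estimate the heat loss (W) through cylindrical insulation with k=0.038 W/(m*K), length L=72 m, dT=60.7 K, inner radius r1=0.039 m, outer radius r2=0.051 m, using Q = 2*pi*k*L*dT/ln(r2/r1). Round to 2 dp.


Q = 2*pi*0.038*72*60.7/ln(0.051/0.039) = 3889.76 W

3889.76 W


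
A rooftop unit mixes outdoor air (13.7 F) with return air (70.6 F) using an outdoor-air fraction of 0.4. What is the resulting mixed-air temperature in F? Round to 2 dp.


T_mix = 0.4*13.7 + 0.6*70.6 = 47.84 F

47.84 F


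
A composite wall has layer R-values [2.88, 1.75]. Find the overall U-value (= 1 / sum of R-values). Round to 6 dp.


R_total = 2.88 + 1.75 = 4.63
U = 1/4.63 = 0.215983

0.215983


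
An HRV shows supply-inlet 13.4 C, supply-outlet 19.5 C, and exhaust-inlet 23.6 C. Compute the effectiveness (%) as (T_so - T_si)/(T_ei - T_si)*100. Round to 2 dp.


eff = (19.5-13.4)/(23.6-13.4)*100 = 59.80 %

59.80 %


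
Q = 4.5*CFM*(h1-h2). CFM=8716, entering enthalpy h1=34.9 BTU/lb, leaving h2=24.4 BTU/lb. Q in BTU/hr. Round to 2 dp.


Q = 4.5 * 8716 * (34.9 - 24.4) = 411831.00 BTU/hr

411831.00 BTU/hr


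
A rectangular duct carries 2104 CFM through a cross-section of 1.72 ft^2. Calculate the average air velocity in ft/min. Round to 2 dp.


V = 2104 / 1.72 = 1223.26 ft/min

1223.26 ft/min


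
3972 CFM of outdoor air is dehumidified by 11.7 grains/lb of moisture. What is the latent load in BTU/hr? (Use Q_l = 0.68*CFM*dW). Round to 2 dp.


Q = 0.68 * 3972 * 11.7 = 31601.23 BTU/hr

31601.23 BTU/hr


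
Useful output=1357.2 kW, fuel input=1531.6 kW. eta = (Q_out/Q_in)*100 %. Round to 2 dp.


eta = (1357.2/1531.6)*100 = 88.61 %

88.61 %


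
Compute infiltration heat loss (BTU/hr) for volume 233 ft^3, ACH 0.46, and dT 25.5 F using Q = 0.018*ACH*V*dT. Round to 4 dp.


Q = 0.018 * 0.46 * 233 * 25.5 = 49.1956 BTU/hr

49.1956 BTU/hr


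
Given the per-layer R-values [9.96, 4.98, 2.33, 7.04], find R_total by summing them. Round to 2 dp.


R_total = 9.96 + 4.98 + 2.33 + 7.04 = 24.31

24.31


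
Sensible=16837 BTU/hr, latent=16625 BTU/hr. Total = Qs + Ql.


Qt = 16837 + 16625 = 33462 BTU/hr

33462 BTU/hr


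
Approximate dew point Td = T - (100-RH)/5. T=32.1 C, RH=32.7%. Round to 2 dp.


Td = 32.1 - (100-32.7)/5 = 18.64 C

18.64 C


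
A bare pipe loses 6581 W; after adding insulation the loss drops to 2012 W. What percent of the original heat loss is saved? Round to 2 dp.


Savings = ((6581-2012)/6581)*100 = 69.43 %

69.43 %


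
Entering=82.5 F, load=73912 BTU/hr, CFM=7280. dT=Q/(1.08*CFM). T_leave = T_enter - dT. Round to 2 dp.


dT = 73912/(1.08*7280) = 9.4007
T_leave = 82.5 - 9.4007 = 73.10 F

73.10 F


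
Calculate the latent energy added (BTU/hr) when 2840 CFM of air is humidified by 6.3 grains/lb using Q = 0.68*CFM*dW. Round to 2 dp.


Q = 0.68 * 2840 * 6.3 = 12166.56 BTU/hr

12166.56 BTU/hr


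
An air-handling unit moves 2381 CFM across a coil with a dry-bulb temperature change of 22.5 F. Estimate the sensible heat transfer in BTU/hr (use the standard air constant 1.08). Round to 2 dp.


Q = 1.08 * 2381 * 22.5 = 57858.30 BTU/hr

57858.30 BTU/hr


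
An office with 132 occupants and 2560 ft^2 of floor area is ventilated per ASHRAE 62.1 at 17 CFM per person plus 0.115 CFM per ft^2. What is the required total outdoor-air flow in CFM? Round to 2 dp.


Total = 132*17 + 2560*0.115 = 2538.40 CFM

2538.40 CFM


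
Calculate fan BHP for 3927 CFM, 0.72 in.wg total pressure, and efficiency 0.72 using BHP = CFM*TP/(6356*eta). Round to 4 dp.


BHP = 3927 * 0.72 / (6356 * 0.72) = 0.6178 hp

0.6178 hp


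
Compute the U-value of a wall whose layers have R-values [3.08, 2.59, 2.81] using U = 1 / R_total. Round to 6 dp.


R_total = 3.08 + 2.59 + 2.81 = 8.48
U = 1/8.48 = 0.117925

0.117925


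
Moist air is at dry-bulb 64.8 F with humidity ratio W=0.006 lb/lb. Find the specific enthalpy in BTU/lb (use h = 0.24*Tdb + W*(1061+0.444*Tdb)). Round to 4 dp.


h = 0.24*64.8 + 0.006*(1061+0.444*64.8) = 22.0906 BTU/lb

22.0906 BTU/lb


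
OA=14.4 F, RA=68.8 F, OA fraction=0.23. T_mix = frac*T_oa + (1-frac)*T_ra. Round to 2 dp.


T_mix = 0.23*14.4 + 0.77*68.8 = 56.29 F

56.29 F


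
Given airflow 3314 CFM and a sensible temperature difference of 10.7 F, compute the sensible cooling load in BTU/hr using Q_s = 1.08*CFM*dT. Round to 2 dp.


Q = 1.08 * 3314 * 10.7 = 38296.58 BTU/hr

38296.58 BTU/hr


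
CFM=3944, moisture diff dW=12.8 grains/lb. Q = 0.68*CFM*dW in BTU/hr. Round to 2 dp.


Q = 0.68 * 3944 * 12.8 = 34328.58 BTU/hr

34328.58 BTU/hr


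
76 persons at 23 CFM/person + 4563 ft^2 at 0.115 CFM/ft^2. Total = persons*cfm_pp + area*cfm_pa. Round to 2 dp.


Total = 76*23 + 4563*0.115 = 2272.75 CFM

2272.75 CFM


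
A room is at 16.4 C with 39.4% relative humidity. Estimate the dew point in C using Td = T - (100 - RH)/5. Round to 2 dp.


Td = 16.4 - (100-39.4)/5 = 4.28 C

4.28 C


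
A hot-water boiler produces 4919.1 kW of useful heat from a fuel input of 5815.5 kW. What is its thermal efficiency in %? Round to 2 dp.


eta = (4919.1/5815.5)*100 = 84.59 %

84.59 %


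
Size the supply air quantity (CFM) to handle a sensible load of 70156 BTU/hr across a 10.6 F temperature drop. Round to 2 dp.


CFM = 70156 / (1.08 * 10.6) = 6128.23

6128.23 CFM


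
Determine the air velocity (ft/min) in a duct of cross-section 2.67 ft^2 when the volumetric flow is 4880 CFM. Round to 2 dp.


V = 4880 / 2.67 = 1827.72 ft/min

1827.72 ft/min


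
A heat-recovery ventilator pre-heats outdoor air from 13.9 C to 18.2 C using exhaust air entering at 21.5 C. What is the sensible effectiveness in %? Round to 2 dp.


eff = (18.2-13.9)/(21.5-13.9)*100 = 56.58 %

56.58 %
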